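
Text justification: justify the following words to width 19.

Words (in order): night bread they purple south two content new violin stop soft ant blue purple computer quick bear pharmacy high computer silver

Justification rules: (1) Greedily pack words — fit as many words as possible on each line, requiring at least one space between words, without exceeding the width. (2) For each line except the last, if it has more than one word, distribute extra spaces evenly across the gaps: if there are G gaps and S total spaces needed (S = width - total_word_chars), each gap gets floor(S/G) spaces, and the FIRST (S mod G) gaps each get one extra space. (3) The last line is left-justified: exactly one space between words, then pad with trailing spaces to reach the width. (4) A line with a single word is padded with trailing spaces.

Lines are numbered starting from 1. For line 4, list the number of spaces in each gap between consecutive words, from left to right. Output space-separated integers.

Line 1: ['night', 'bread', 'they'] (min_width=16, slack=3)
Line 2: ['purple', 'south', 'two'] (min_width=16, slack=3)
Line 3: ['content', 'new', 'violin'] (min_width=18, slack=1)
Line 4: ['stop', 'soft', 'ant', 'blue'] (min_width=18, slack=1)
Line 5: ['purple', 'computer'] (min_width=15, slack=4)
Line 6: ['quick', 'bear', 'pharmacy'] (min_width=19, slack=0)
Line 7: ['high', 'computer'] (min_width=13, slack=6)
Line 8: ['silver'] (min_width=6, slack=13)

Answer: 2 1 1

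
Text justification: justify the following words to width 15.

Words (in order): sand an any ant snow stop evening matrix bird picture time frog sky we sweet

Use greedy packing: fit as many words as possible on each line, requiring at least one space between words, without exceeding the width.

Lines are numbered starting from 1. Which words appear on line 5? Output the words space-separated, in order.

Answer: time frog sky

Derivation:
Line 1: ['sand', 'an', 'any', 'ant'] (min_width=15, slack=0)
Line 2: ['snow', 'stop'] (min_width=9, slack=6)
Line 3: ['evening', 'matrix'] (min_width=14, slack=1)
Line 4: ['bird', 'picture'] (min_width=12, slack=3)
Line 5: ['time', 'frog', 'sky'] (min_width=13, slack=2)
Line 6: ['we', 'sweet'] (min_width=8, slack=7)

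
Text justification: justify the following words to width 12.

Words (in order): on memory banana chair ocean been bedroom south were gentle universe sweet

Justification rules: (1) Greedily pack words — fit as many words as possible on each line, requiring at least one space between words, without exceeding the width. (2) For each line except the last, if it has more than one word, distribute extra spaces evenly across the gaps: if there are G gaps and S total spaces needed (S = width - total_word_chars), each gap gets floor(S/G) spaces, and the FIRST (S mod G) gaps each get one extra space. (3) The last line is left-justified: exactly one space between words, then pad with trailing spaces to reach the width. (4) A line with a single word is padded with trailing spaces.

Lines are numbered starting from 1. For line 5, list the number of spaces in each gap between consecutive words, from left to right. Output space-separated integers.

Answer: 3

Derivation:
Line 1: ['on', 'memory'] (min_width=9, slack=3)
Line 2: ['banana', 'chair'] (min_width=12, slack=0)
Line 3: ['ocean', 'been'] (min_width=10, slack=2)
Line 4: ['bedroom'] (min_width=7, slack=5)
Line 5: ['south', 'were'] (min_width=10, slack=2)
Line 6: ['gentle'] (min_width=6, slack=6)
Line 7: ['universe'] (min_width=8, slack=4)
Line 8: ['sweet'] (min_width=5, slack=7)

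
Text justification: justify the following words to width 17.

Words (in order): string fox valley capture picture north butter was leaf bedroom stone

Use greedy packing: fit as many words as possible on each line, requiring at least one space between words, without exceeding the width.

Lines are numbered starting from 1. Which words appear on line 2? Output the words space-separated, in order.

Answer: capture picture

Derivation:
Line 1: ['string', 'fox', 'valley'] (min_width=17, slack=0)
Line 2: ['capture', 'picture'] (min_width=15, slack=2)
Line 3: ['north', 'butter', 'was'] (min_width=16, slack=1)
Line 4: ['leaf', 'bedroom'] (min_width=12, slack=5)
Line 5: ['stone'] (min_width=5, slack=12)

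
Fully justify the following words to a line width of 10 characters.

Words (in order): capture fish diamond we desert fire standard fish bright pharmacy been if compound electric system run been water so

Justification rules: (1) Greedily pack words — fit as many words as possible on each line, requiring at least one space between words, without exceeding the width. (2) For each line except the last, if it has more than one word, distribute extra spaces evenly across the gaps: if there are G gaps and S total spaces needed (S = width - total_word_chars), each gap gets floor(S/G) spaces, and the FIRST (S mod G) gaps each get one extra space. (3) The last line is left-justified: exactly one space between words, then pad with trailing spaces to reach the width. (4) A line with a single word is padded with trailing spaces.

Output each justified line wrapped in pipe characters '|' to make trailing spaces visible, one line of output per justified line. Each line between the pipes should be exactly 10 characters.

Line 1: ['capture'] (min_width=7, slack=3)
Line 2: ['fish'] (min_width=4, slack=6)
Line 3: ['diamond', 'we'] (min_width=10, slack=0)
Line 4: ['desert'] (min_width=6, slack=4)
Line 5: ['fire'] (min_width=4, slack=6)
Line 6: ['standard'] (min_width=8, slack=2)
Line 7: ['fish'] (min_width=4, slack=6)
Line 8: ['bright'] (min_width=6, slack=4)
Line 9: ['pharmacy'] (min_width=8, slack=2)
Line 10: ['been', 'if'] (min_width=7, slack=3)
Line 11: ['compound'] (min_width=8, slack=2)
Line 12: ['electric'] (min_width=8, slack=2)
Line 13: ['system', 'run'] (min_width=10, slack=0)
Line 14: ['been', 'water'] (min_width=10, slack=0)
Line 15: ['so'] (min_width=2, slack=8)

Answer: |capture   |
|fish      |
|diamond we|
|desert    |
|fire      |
|standard  |
|fish      |
|bright    |
|pharmacy  |
|been    if|
|compound  |
|electric  |
|system run|
|been water|
|so        |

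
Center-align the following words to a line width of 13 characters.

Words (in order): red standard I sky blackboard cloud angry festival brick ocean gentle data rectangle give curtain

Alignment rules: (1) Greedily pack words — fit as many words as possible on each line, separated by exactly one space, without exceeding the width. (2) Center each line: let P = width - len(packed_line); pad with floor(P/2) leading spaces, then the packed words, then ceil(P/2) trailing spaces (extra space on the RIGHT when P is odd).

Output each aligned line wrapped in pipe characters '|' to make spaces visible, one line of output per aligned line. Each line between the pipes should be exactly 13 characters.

Answer: |red standard |
|    I sky    |
| blackboard  |
| cloud angry |
|  festival   |
| brick ocean |
| gentle data |
|  rectangle  |
|give curtain |

Derivation:
Line 1: ['red', 'standard'] (min_width=12, slack=1)
Line 2: ['I', 'sky'] (min_width=5, slack=8)
Line 3: ['blackboard'] (min_width=10, slack=3)
Line 4: ['cloud', 'angry'] (min_width=11, slack=2)
Line 5: ['festival'] (min_width=8, slack=5)
Line 6: ['brick', 'ocean'] (min_width=11, slack=2)
Line 7: ['gentle', 'data'] (min_width=11, slack=2)
Line 8: ['rectangle'] (min_width=9, slack=4)
Line 9: ['give', 'curtain'] (min_width=12, slack=1)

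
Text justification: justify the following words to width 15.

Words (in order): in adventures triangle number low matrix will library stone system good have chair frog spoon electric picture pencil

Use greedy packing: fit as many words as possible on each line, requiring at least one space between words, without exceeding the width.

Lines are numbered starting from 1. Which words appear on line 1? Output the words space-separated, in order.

Line 1: ['in', 'adventures'] (min_width=13, slack=2)
Line 2: ['triangle', 'number'] (min_width=15, slack=0)
Line 3: ['low', 'matrix', 'will'] (min_width=15, slack=0)
Line 4: ['library', 'stone'] (min_width=13, slack=2)
Line 5: ['system', 'good'] (min_width=11, slack=4)
Line 6: ['have', 'chair', 'frog'] (min_width=15, slack=0)
Line 7: ['spoon', 'electric'] (min_width=14, slack=1)
Line 8: ['picture', 'pencil'] (min_width=14, slack=1)

Answer: in adventures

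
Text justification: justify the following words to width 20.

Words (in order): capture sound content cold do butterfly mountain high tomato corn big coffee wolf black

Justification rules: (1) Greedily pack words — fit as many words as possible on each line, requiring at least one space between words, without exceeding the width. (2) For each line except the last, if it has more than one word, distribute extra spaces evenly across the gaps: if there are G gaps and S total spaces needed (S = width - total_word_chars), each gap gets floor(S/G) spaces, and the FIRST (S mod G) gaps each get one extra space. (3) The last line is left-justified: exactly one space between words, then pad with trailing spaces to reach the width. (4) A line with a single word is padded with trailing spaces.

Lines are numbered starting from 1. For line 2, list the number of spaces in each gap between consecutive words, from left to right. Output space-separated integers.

Line 1: ['capture', 'sound'] (min_width=13, slack=7)
Line 2: ['content', 'cold', 'do'] (min_width=15, slack=5)
Line 3: ['butterfly', 'mountain'] (min_width=18, slack=2)
Line 4: ['high', 'tomato', 'corn', 'big'] (min_width=20, slack=0)
Line 5: ['coffee', 'wolf', 'black'] (min_width=17, slack=3)

Answer: 4 3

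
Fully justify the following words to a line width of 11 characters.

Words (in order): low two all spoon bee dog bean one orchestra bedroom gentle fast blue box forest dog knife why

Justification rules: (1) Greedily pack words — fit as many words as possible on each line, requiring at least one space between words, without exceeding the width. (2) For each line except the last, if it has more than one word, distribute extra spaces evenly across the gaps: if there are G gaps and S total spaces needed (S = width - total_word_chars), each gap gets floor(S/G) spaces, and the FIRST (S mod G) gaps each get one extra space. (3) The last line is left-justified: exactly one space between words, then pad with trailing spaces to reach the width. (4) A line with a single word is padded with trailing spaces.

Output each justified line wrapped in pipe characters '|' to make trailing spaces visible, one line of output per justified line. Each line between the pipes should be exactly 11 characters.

Line 1: ['low', 'two', 'all'] (min_width=11, slack=0)
Line 2: ['spoon', 'bee'] (min_width=9, slack=2)
Line 3: ['dog', 'bean'] (min_width=8, slack=3)
Line 4: ['one'] (min_width=3, slack=8)
Line 5: ['orchestra'] (min_width=9, slack=2)
Line 6: ['bedroom'] (min_width=7, slack=4)
Line 7: ['gentle', 'fast'] (min_width=11, slack=0)
Line 8: ['blue', 'box'] (min_width=8, slack=3)
Line 9: ['forest', 'dog'] (min_width=10, slack=1)
Line 10: ['knife', 'why'] (min_width=9, slack=2)

Answer: |low two all|
|spoon   bee|
|dog    bean|
|one        |
|orchestra  |
|bedroom    |
|gentle fast|
|blue    box|
|forest  dog|
|knife why  |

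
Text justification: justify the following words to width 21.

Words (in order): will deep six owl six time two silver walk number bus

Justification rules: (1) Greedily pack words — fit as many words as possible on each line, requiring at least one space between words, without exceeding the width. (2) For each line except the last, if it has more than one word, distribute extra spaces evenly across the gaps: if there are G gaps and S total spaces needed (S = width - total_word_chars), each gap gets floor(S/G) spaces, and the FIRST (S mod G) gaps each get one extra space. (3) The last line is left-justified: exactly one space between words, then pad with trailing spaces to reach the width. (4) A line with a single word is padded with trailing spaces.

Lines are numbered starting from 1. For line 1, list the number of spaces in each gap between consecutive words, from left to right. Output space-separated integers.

Line 1: ['will', 'deep', 'six', 'owl', 'six'] (min_width=21, slack=0)
Line 2: ['time', 'two', 'silver', 'walk'] (min_width=20, slack=1)
Line 3: ['number', 'bus'] (min_width=10, slack=11)

Answer: 1 1 1 1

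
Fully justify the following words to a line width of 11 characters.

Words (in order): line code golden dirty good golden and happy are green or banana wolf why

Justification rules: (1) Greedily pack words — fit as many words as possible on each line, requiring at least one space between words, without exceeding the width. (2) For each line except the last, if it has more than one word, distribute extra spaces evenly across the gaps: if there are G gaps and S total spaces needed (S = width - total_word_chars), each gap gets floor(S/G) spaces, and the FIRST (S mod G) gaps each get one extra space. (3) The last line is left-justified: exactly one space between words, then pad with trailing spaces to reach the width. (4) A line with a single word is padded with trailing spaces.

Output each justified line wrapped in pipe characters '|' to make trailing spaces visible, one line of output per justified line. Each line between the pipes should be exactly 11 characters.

Answer: |line   code|
|golden     |
|dirty  good|
|golden  and|
|happy   are|
|green    or|
|banana wolf|
|why        |

Derivation:
Line 1: ['line', 'code'] (min_width=9, slack=2)
Line 2: ['golden'] (min_width=6, slack=5)
Line 3: ['dirty', 'good'] (min_width=10, slack=1)
Line 4: ['golden', 'and'] (min_width=10, slack=1)
Line 5: ['happy', 'are'] (min_width=9, slack=2)
Line 6: ['green', 'or'] (min_width=8, slack=3)
Line 7: ['banana', 'wolf'] (min_width=11, slack=0)
Line 8: ['why'] (min_width=3, slack=8)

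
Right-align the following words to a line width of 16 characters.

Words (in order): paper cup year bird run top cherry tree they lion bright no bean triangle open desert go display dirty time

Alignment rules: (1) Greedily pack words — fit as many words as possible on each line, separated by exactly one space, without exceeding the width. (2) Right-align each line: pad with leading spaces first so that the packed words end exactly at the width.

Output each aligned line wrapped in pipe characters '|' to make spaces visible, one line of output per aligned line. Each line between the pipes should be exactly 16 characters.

Answer: |  paper cup year|
|    bird run top|
|cherry tree they|
|  lion bright no|
|   bean triangle|
|  open desert go|
|   display dirty|
|            time|

Derivation:
Line 1: ['paper', 'cup', 'year'] (min_width=14, slack=2)
Line 2: ['bird', 'run', 'top'] (min_width=12, slack=4)
Line 3: ['cherry', 'tree', 'they'] (min_width=16, slack=0)
Line 4: ['lion', 'bright', 'no'] (min_width=14, slack=2)
Line 5: ['bean', 'triangle'] (min_width=13, slack=3)
Line 6: ['open', 'desert', 'go'] (min_width=14, slack=2)
Line 7: ['display', 'dirty'] (min_width=13, slack=3)
Line 8: ['time'] (min_width=4, slack=12)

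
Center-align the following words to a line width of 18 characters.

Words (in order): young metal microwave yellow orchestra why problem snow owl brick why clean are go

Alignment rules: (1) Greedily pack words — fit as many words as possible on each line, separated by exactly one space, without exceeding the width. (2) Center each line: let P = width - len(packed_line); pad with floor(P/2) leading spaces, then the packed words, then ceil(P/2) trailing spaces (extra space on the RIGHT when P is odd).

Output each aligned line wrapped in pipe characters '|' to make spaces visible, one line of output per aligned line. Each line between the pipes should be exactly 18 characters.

Answer: |   young metal    |
| microwave yellow |
|  orchestra why   |
| problem snow owl |
| brick why clean  |
|      are go      |

Derivation:
Line 1: ['young', 'metal'] (min_width=11, slack=7)
Line 2: ['microwave', 'yellow'] (min_width=16, slack=2)
Line 3: ['orchestra', 'why'] (min_width=13, slack=5)
Line 4: ['problem', 'snow', 'owl'] (min_width=16, slack=2)
Line 5: ['brick', 'why', 'clean'] (min_width=15, slack=3)
Line 6: ['are', 'go'] (min_width=6, slack=12)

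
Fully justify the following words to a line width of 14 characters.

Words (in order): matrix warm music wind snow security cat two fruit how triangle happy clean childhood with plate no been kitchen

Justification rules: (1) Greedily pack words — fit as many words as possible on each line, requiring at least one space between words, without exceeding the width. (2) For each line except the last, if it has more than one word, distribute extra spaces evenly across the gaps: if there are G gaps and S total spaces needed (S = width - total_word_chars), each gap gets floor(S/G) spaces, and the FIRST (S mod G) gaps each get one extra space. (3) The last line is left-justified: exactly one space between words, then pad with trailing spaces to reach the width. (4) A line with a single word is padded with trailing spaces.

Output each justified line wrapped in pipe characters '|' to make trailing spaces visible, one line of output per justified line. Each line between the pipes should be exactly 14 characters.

Answer: |matrix    warm|
|music     wind|
|snow  security|
|cat  two fruit|
|how   triangle|
|happy    clean|
|childhood with|
|plate  no been|
|kitchen       |

Derivation:
Line 1: ['matrix', 'warm'] (min_width=11, slack=3)
Line 2: ['music', 'wind'] (min_width=10, slack=4)
Line 3: ['snow', 'security'] (min_width=13, slack=1)
Line 4: ['cat', 'two', 'fruit'] (min_width=13, slack=1)
Line 5: ['how', 'triangle'] (min_width=12, slack=2)
Line 6: ['happy', 'clean'] (min_width=11, slack=3)
Line 7: ['childhood', 'with'] (min_width=14, slack=0)
Line 8: ['plate', 'no', 'been'] (min_width=13, slack=1)
Line 9: ['kitchen'] (min_width=7, slack=7)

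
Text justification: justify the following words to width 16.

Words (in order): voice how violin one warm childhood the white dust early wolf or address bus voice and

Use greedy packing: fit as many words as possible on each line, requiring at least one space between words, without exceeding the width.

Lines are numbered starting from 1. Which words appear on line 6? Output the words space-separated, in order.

Answer: bus voice and

Derivation:
Line 1: ['voice', 'how', 'violin'] (min_width=16, slack=0)
Line 2: ['one', 'warm'] (min_width=8, slack=8)
Line 3: ['childhood', 'the'] (min_width=13, slack=3)
Line 4: ['white', 'dust', 'early'] (min_width=16, slack=0)
Line 5: ['wolf', 'or', 'address'] (min_width=15, slack=1)
Line 6: ['bus', 'voice', 'and'] (min_width=13, slack=3)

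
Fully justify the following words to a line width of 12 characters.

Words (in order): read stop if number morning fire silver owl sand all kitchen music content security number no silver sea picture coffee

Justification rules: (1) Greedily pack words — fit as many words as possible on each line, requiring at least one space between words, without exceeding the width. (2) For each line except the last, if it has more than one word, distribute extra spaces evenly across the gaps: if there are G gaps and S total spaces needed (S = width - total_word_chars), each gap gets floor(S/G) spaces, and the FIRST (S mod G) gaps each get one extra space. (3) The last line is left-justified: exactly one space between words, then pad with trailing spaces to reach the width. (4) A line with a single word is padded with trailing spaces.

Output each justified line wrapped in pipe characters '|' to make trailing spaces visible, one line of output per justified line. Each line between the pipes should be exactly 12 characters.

Line 1: ['read', 'stop', 'if'] (min_width=12, slack=0)
Line 2: ['number'] (min_width=6, slack=6)
Line 3: ['morning', 'fire'] (min_width=12, slack=0)
Line 4: ['silver', 'owl'] (min_width=10, slack=2)
Line 5: ['sand', 'all'] (min_width=8, slack=4)
Line 6: ['kitchen'] (min_width=7, slack=5)
Line 7: ['music'] (min_width=5, slack=7)
Line 8: ['content'] (min_width=7, slack=5)
Line 9: ['security'] (min_width=8, slack=4)
Line 10: ['number', 'no'] (min_width=9, slack=3)
Line 11: ['silver', 'sea'] (min_width=10, slack=2)
Line 12: ['picture'] (min_width=7, slack=5)
Line 13: ['coffee'] (min_width=6, slack=6)

Answer: |read stop if|
|number      |
|morning fire|
|silver   owl|
|sand     all|
|kitchen     |
|music       |
|content     |
|security    |
|number    no|
|silver   sea|
|picture     |
|coffee      |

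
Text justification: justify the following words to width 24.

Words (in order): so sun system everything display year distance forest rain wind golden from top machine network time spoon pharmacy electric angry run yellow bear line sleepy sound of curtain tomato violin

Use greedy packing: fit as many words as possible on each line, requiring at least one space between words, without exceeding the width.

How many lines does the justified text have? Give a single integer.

Answer: 9

Derivation:
Line 1: ['so', 'sun', 'system', 'everything'] (min_width=24, slack=0)
Line 2: ['display', 'year', 'distance'] (min_width=21, slack=3)
Line 3: ['forest', 'rain', 'wind', 'golden'] (min_width=23, slack=1)
Line 4: ['from', 'top', 'machine', 'network'] (min_width=24, slack=0)
Line 5: ['time', 'spoon', 'pharmacy'] (min_width=19, slack=5)
Line 6: ['electric', 'angry', 'run'] (min_width=18, slack=6)
Line 7: ['yellow', 'bear', 'line', 'sleepy'] (min_width=23, slack=1)
Line 8: ['sound', 'of', 'curtain', 'tomato'] (min_width=23, slack=1)
Line 9: ['violin'] (min_width=6, slack=18)
Total lines: 9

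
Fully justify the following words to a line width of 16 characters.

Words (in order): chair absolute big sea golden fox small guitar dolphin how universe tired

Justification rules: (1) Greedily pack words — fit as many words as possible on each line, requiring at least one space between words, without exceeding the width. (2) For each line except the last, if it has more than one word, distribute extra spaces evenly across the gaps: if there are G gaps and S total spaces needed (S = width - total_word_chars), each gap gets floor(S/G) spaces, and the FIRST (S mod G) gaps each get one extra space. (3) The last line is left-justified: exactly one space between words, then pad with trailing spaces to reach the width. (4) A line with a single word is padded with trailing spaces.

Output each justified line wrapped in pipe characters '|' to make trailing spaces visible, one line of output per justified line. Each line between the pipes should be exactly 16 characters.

Line 1: ['chair', 'absolute'] (min_width=14, slack=2)
Line 2: ['big', 'sea', 'golden'] (min_width=14, slack=2)
Line 3: ['fox', 'small', 'guitar'] (min_width=16, slack=0)
Line 4: ['dolphin', 'how'] (min_width=11, slack=5)
Line 5: ['universe', 'tired'] (min_width=14, slack=2)

Answer: |chair   absolute|
|big  sea  golden|
|fox small guitar|
|dolphin      how|
|universe tired  |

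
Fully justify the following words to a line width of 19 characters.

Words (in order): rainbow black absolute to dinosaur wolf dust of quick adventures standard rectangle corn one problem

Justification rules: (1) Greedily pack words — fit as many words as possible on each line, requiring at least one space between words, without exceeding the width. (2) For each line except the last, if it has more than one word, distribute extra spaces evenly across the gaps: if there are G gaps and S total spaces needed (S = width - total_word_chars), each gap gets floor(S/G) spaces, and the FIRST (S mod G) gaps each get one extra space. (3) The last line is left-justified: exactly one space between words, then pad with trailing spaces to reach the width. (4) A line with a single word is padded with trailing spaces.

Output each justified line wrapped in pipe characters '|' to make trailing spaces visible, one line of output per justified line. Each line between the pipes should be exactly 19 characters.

Answer: |rainbow       black|
|absolute         to|
|dinosaur  wolf dust|
|of quick adventures|
|standard  rectangle|
|corn one problem   |

Derivation:
Line 1: ['rainbow', 'black'] (min_width=13, slack=6)
Line 2: ['absolute', 'to'] (min_width=11, slack=8)
Line 3: ['dinosaur', 'wolf', 'dust'] (min_width=18, slack=1)
Line 4: ['of', 'quick', 'adventures'] (min_width=19, slack=0)
Line 5: ['standard', 'rectangle'] (min_width=18, slack=1)
Line 6: ['corn', 'one', 'problem'] (min_width=16, slack=3)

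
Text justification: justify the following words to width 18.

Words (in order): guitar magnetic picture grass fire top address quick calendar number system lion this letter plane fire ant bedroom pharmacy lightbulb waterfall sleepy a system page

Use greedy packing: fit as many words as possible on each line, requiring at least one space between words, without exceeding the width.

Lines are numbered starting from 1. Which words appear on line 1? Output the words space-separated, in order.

Line 1: ['guitar', 'magnetic'] (min_width=15, slack=3)
Line 2: ['picture', 'grass', 'fire'] (min_width=18, slack=0)
Line 3: ['top', 'address', 'quick'] (min_width=17, slack=1)
Line 4: ['calendar', 'number'] (min_width=15, slack=3)
Line 5: ['system', 'lion', 'this'] (min_width=16, slack=2)
Line 6: ['letter', 'plane', 'fire'] (min_width=17, slack=1)
Line 7: ['ant', 'bedroom'] (min_width=11, slack=7)
Line 8: ['pharmacy', 'lightbulb'] (min_width=18, slack=0)
Line 9: ['waterfall', 'sleepy', 'a'] (min_width=18, slack=0)
Line 10: ['system', 'page'] (min_width=11, slack=7)

Answer: guitar magnetic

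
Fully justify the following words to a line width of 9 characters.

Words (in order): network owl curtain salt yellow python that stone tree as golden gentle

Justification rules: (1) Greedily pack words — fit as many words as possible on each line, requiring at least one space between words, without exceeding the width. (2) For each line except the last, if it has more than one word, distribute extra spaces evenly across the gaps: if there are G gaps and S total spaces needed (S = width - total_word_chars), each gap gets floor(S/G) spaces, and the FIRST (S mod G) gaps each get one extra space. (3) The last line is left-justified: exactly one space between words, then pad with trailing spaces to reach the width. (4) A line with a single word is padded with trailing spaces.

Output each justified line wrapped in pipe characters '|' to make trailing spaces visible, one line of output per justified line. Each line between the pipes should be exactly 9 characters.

Line 1: ['network'] (min_width=7, slack=2)
Line 2: ['owl'] (min_width=3, slack=6)
Line 3: ['curtain'] (min_width=7, slack=2)
Line 4: ['salt'] (min_width=4, slack=5)
Line 5: ['yellow'] (min_width=6, slack=3)
Line 6: ['python'] (min_width=6, slack=3)
Line 7: ['that'] (min_width=4, slack=5)
Line 8: ['stone'] (min_width=5, slack=4)
Line 9: ['tree', 'as'] (min_width=7, slack=2)
Line 10: ['golden'] (min_width=6, slack=3)
Line 11: ['gentle'] (min_width=6, slack=3)

Answer: |network  |
|owl      |
|curtain  |
|salt     |
|yellow   |
|python   |
|that     |
|stone    |
|tree   as|
|golden   |
|gentle   |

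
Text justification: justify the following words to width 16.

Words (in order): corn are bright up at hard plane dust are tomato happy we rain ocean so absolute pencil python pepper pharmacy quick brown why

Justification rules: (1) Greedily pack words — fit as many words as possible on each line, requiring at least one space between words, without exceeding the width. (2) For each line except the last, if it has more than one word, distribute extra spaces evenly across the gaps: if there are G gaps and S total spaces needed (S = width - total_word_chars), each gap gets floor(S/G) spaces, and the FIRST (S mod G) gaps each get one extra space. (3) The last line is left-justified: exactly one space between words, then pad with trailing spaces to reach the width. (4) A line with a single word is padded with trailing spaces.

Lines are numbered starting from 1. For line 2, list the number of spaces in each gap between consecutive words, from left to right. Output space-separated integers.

Line 1: ['corn', 'are', 'bright'] (min_width=15, slack=1)
Line 2: ['up', 'at', 'hard', 'plane'] (min_width=16, slack=0)
Line 3: ['dust', 'are', 'tomato'] (min_width=15, slack=1)
Line 4: ['happy', 'we', 'rain'] (min_width=13, slack=3)
Line 5: ['ocean', 'so'] (min_width=8, slack=8)
Line 6: ['absolute', 'pencil'] (min_width=15, slack=1)
Line 7: ['python', 'pepper'] (min_width=13, slack=3)
Line 8: ['pharmacy', 'quick'] (min_width=14, slack=2)
Line 9: ['brown', 'why'] (min_width=9, slack=7)

Answer: 1 1 1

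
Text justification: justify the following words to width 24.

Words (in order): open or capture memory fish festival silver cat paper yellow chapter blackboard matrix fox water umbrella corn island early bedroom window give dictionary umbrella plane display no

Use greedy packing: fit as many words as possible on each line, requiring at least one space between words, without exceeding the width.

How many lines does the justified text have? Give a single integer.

Answer: 9

Derivation:
Line 1: ['open', 'or', 'capture', 'memory'] (min_width=22, slack=2)
Line 2: ['fish', 'festival', 'silver', 'cat'] (min_width=24, slack=0)
Line 3: ['paper', 'yellow', 'chapter'] (min_width=20, slack=4)
Line 4: ['blackboard', 'matrix', 'fox'] (min_width=21, slack=3)
Line 5: ['water', 'umbrella', 'corn'] (min_width=19, slack=5)
Line 6: ['island', 'early', 'bedroom'] (min_width=20, slack=4)
Line 7: ['window', 'give', 'dictionary'] (min_width=22, slack=2)
Line 8: ['umbrella', 'plane', 'display'] (min_width=22, slack=2)
Line 9: ['no'] (min_width=2, slack=22)
Total lines: 9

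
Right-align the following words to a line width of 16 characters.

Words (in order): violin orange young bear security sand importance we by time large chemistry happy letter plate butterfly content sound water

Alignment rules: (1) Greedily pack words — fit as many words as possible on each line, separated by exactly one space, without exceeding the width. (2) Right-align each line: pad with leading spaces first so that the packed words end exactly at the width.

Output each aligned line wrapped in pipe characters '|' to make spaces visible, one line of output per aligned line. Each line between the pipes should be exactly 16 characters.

Answer: |   violin orange|
|      young bear|
|   security sand|
|importance we by|
|      time large|
| chemistry happy|
|    letter plate|
|       butterfly|
|   content sound|
|           water|

Derivation:
Line 1: ['violin', 'orange'] (min_width=13, slack=3)
Line 2: ['young', 'bear'] (min_width=10, slack=6)
Line 3: ['security', 'sand'] (min_width=13, slack=3)
Line 4: ['importance', 'we', 'by'] (min_width=16, slack=0)
Line 5: ['time', 'large'] (min_width=10, slack=6)
Line 6: ['chemistry', 'happy'] (min_width=15, slack=1)
Line 7: ['letter', 'plate'] (min_width=12, slack=4)
Line 8: ['butterfly'] (min_width=9, slack=7)
Line 9: ['content', 'sound'] (min_width=13, slack=3)
Line 10: ['water'] (min_width=5, slack=11)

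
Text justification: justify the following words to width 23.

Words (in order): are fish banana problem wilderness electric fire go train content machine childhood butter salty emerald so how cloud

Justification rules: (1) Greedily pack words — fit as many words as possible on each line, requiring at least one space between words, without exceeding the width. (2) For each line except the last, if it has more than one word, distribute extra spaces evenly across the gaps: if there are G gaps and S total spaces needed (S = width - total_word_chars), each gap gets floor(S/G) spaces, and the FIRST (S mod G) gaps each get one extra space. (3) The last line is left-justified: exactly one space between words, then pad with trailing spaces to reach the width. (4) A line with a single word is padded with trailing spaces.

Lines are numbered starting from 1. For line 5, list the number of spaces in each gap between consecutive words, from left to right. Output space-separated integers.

Line 1: ['are', 'fish', 'banana', 'problem'] (min_width=23, slack=0)
Line 2: ['wilderness', 'electric'] (min_width=19, slack=4)
Line 3: ['fire', 'go', 'train', 'content'] (min_width=21, slack=2)
Line 4: ['machine', 'childhood'] (min_width=17, slack=6)
Line 5: ['butter', 'salty', 'emerald', 'so'] (min_width=23, slack=0)
Line 6: ['how', 'cloud'] (min_width=9, slack=14)

Answer: 1 1 1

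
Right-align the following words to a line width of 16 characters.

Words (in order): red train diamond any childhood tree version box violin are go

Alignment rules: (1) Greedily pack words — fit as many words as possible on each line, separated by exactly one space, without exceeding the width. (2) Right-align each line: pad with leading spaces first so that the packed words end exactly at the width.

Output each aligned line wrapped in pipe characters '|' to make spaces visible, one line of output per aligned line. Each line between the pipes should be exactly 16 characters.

Line 1: ['red', 'train'] (min_width=9, slack=7)
Line 2: ['diamond', 'any'] (min_width=11, slack=5)
Line 3: ['childhood', 'tree'] (min_width=14, slack=2)
Line 4: ['version', 'box'] (min_width=11, slack=5)
Line 5: ['violin', 'are', 'go'] (min_width=13, slack=3)

Answer: |       red train|
|     diamond any|
|  childhood tree|
|     version box|
|   violin are go|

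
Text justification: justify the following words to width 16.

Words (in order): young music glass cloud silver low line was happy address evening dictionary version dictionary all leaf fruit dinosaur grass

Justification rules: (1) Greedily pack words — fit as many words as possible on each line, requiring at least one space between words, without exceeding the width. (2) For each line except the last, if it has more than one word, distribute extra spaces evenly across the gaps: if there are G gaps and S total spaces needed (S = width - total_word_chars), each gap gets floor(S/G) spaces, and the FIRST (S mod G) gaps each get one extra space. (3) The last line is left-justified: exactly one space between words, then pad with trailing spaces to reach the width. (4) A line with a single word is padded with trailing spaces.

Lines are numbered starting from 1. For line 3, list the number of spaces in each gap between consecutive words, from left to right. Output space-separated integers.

Answer: 2 1

Derivation:
Line 1: ['young', 'music'] (min_width=11, slack=5)
Line 2: ['glass', 'cloud'] (min_width=11, slack=5)
Line 3: ['silver', 'low', 'line'] (min_width=15, slack=1)
Line 4: ['was', 'happy'] (min_width=9, slack=7)
Line 5: ['address', 'evening'] (min_width=15, slack=1)
Line 6: ['dictionary'] (min_width=10, slack=6)
Line 7: ['version'] (min_width=7, slack=9)
Line 8: ['dictionary', 'all'] (min_width=14, slack=2)
Line 9: ['leaf', 'fruit'] (min_width=10, slack=6)
Line 10: ['dinosaur', 'grass'] (min_width=14, slack=2)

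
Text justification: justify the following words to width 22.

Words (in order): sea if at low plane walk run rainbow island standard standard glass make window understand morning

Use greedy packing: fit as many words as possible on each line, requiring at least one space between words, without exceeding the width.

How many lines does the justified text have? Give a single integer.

Answer: 6

Derivation:
Line 1: ['sea', 'if', 'at', 'low', 'plane'] (min_width=19, slack=3)
Line 2: ['walk', 'run', 'rainbow'] (min_width=16, slack=6)
Line 3: ['island', 'standard'] (min_width=15, slack=7)
Line 4: ['standard', 'glass', 'make'] (min_width=19, slack=3)
Line 5: ['window', 'understand'] (min_width=17, slack=5)
Line 6: ['morning'] (min_width=7, slack=15)
Total lines: 6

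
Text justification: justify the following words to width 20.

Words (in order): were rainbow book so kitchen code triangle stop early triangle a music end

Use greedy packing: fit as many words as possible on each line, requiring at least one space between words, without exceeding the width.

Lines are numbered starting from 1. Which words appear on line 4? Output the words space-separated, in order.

Line 1: ['were', 'rainbow', 'book', 'so'] (min_width=20, slack=0)
Line 2: ['kitchen', 'code'] (min_width=12, slack=8)
Line 3: ['triangle', 'stop', 'early'] (min_width=19, slack=1)
Line 4: ['triangle', 'a', 'music', 'end'] (min_width=20, slack=0)

Answer: triangle a music end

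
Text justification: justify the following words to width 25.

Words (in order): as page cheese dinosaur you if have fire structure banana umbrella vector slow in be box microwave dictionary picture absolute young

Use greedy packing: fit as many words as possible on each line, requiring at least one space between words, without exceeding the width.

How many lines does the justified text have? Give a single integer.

Answer: 6

Derivation:
Line 1: ['as', 'page', 'cheese', 'dinosaur'] (min_width=23, slack=2)
Line 2: ['you', 'if', 'have', 'fire'] (min_width=16, slack=9)
Line 3: ['structure', 'banana', 'umbrella'] (min_width=25, slack=0)
Line 4: ['vector', 'slow', 'in', 'be', 'box'] (min_width=21, slack=4)
Line 5: ['microwave', 'dictionary'] (min_width=20, slack=5)
Line 6: ['picture', 'absolute', 'young'] (min_width=22, slack=3)
Total lines: 6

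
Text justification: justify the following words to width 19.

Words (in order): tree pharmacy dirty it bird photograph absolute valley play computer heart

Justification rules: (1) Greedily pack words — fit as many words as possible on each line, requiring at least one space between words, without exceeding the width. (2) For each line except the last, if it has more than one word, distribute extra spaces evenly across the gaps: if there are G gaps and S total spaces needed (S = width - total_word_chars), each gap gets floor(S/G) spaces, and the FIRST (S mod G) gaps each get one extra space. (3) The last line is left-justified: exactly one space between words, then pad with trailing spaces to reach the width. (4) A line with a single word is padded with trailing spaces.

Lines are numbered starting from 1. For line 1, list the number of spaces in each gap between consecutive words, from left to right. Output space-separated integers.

Line 1: ['tree', 'pharmacy', 'dirty'] (min_width=19, slack=0)
Line 2: ['it', 'bird', 'photograph'] (min_width=18, slack=1)
Line 3: ['absolute', 'valley'] (min_width=15, slack=4)
Line 4: ['play', 'computer', 'heart'] (min_width=19, slack=0)

Answer: 1 1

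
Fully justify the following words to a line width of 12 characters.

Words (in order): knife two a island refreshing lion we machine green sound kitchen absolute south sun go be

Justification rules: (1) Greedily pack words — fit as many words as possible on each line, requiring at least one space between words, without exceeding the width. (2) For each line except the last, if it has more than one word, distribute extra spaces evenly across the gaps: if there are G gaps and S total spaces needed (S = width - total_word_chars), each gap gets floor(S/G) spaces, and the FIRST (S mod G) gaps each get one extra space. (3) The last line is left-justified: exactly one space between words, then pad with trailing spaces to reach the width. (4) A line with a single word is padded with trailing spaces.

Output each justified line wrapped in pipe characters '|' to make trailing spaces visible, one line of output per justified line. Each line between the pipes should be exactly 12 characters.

Line 1: ['knife', 'two', 'a'] (min_width=11, slack=1)
Line 2: ['island'] (min_width=6, slack=6)
Line 3: ['refreshing'] (min_width=10, slack=2)
Line 4: ['lion', 'we'] (min_width=7, slack=5)
Line 5: ['machine'] (min_width=7, slack=5)
Line 6: ['green', 'sound'] (min_width=11, slack=1)
Line 7: ['kitchen'] (min_width=7, slack=5)
Line 8: ['absolute'] (min_width=8, slack=4)
Line 9: ['south', 'sun', 'go'] (min_width=12, slack=0)
Line 10: ['be'] (min_width=2, slack=10)

Answer: |knife  two a|
|island      |
|refreshing  |
|lion      we|
|machine     |
|green  sound|
|kitchen     |
|absolute    |
|south sun go|
|be          |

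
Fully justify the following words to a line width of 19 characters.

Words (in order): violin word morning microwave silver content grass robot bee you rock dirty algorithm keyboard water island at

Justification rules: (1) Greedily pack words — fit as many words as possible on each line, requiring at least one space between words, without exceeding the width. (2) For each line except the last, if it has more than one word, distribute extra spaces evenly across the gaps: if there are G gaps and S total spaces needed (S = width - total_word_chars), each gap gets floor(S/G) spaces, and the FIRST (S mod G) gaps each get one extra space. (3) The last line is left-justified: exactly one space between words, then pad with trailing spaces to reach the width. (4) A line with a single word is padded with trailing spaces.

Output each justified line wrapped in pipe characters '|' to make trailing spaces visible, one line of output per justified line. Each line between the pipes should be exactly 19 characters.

Line 1: ['violin', 'word', 'morning'] (min_width=19, slack=0)
Line 2: ['microwave', 'silver'] (min_width=16, slack=3)
Line 3: ['content', 'grass', 'robot'] (min_width=19, slack=0)
Line 4: ['bee', 'you', 'rock', 'dirty'] (min_width=18, slack=1)
Line 5: ['algorithm', 'keyboard'] (min_width=18, slack=1)
Line 6: ['water', 'island', 'at'] (min_width=15, slack=4)

Answer: |violin word morning|
|microwave    silver|
|content grass robot|
|bee  you rock dirty|
|algorithm  keyboard|
|water island at    |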